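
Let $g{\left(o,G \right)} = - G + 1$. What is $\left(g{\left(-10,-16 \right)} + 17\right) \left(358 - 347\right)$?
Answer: $374$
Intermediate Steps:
$g{\left(o,G \right)} = 1 - G$
$\left(g{\left(-10,-16 \right)} + 17\right) \left(358 - 347\right) = \left(\left(1 - -16\right) + 17\right) \left(358 - 347\right) = \left(\left(1 + 16\right) + 17\right) 11 = \left(17 + 17\right) 11 = 34 \cdot 11 = 374$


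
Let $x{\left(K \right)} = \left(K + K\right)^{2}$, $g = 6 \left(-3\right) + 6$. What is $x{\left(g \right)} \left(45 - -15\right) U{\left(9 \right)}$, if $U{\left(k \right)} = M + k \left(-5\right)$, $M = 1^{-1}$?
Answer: $-1520640$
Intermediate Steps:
$g = -12$ ($g = -18 + 6 = -12$)
$x{\left(K \right)} = 4 K^{2}$ ($x{\left(K \right)} = \left(2 K\right)^{2} = 4 K^{2}$)
$M = 1$
$U{\left(k \right)} = 1 - 5 k$ ($U{\left(k \right)} = 1 + k \left(-5\right) = 1 - 5 k$)
$x{\left(g \right)} \left(45 - -15\right) U{\left(9 \right)} = 4 \left(-12\right)^{2} \left(45 - -15\right) \left(1 - 45\right) = 4 \cdot 144 \left(45 + 15\right) \left(1 - 45\right) = 576 \cdot 60 \left(-44\right) = 34560 \left(-44\right) = -1520640$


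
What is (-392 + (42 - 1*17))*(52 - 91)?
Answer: 14313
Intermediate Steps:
(-392 + (42 - 1*17))*(52 - 91) = (-392 + (42 - 17))*(-39) = (-392 + 25)*(-39) = -367*(-39) = 14313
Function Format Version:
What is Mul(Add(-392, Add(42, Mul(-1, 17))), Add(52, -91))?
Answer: 14313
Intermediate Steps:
Mul(Add(-392, Add(42, Mul(-1, 17))), Add(52, -91)) = Mul(Add(-392, Add(42, -17)), -39) = Mul(Add(-392, 25), -39) = Mul(-367, -39) = 14313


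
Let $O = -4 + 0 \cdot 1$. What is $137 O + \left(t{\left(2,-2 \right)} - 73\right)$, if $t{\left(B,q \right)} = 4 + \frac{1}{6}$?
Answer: $- \frac{3701}{6} \approx -616.83$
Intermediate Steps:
$O = -4$ ($O = -4 + 0 = -4$)
$t{\left(B,q \right)} = \frac{25}{6}$ ($t{\left(B,q \right)} = 4 + \frac{1}{6} = \frac{25}{6}$)
$137 O + \left(t{\left(2,-2 \right)} - 73\right) = 137 \left(-4\right) + \left(\frac{25}{6} - 73\right) = -548 - \frac{413}{6} = - \frac{3701}{6}$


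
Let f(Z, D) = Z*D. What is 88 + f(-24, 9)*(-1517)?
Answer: 327760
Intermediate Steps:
f(Z, D) = D*Z
88 + f(-24, 9)*(-1517) = 88 + (9*(-24))*(-1517) = 88 - 216*(-1517) = 88 + 327672 = 327760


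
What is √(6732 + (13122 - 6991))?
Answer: √12863 ≈ 113.42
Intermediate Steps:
√(6732 + (13122 - 6991)) = √(6732 + 6131) = √12863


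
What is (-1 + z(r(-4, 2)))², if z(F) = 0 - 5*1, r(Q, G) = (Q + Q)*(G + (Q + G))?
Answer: 36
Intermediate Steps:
r(Q, G) = 2*Q*(Q + 2*G) (r(Q, G) = (2*Q)*(G + (G + Q)) = (2*Q)*(Q + 2*G) = 2*Q*(Q + 2*G))
z(F) = -5 (z(F) = 0 - 5 = -5)
(-1 + z(r(-4, 2)))² = (-1 - 5)² = (-6)² = 36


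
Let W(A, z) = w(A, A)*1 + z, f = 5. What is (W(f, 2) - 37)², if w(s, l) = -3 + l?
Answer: 1089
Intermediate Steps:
W(A, z) = -3 + A + z (W(A, z) = (-3 + A)*1 + z = (-3 + A) + z = -3 + A + z)
(W(f, 2) - 37)² = ((-3 + 5 + 2) - 37)² = (4 - 37)² = (-33)² = 1089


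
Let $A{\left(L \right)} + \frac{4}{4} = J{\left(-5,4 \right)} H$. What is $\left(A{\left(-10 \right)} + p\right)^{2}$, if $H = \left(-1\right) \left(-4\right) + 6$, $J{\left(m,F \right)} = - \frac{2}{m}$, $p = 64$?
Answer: $4489$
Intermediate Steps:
$H = 10$ ($H = 4 + 6 = 10$)
$A{\left(L \right)} = 3$ ($A{\left(L \right)} = -1 + - \frac{2}{-5} \cdot 10 = -1 + \left(-2\right) \left(- \frac{1}{5}\right) 10 = -1 + \frac{2}{5} \cdot 10 = -1 + 4 = 3$)
$\left(A{\left(-10 \right)} + p\right)^{2} = \left(3 + 64\right)^{2} = 67^{2} = 4489$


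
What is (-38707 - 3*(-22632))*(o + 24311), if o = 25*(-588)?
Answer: 280535479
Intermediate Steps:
o = -14700
(-38707 - 3*(-22632))*(o + 24311) = (-38707 - 3*(-22632))*(-14700 + 24311) = (-38707 + 67896)*9611 = 29189*9611 = 280535479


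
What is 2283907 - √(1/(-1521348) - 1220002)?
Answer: 2283907 - I*√705923577066968889/760674 ≈ 2.2839e+6 - 1104.5*I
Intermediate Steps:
2283907 - √(1/(-1521348) - 1220002) = 2283907 - √(-1/1521348 - 1220002) = 2283907 - √(-1856047602697/1521348) = 2283907 - I*√705923577066968889/760674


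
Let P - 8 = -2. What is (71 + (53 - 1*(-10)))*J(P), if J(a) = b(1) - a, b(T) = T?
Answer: -670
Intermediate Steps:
P = 6 (P = 8 - 2 = 6)
J(a) = 1 - a
(71 + (53 - 1*(-10)))*J(P) = (71 + (53 - 1*(-10)))*(1 - 1*6) = (71 + (53 + 10))*(1 - 6) = (71 + 63)*(-5) = 134*(-5) = -670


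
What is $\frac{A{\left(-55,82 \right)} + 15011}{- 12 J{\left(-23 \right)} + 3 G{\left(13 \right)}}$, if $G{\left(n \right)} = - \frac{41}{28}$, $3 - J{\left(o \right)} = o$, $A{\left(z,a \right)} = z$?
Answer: $- \frac{418768}{8859} \approx -47.27$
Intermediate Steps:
$J{\left(o \right)} = 3 - o$
$G{\left(n \right)} = - \frac{41}{28}$ ($G{\left(n \right)} = \left(-41\right) \frac{1}{28} = - \frac{41}{28}$)
$\frac{A{\left(-55,82 \right)} + 15011}{- 12 J{\left(-23 \right)} + 3 G{\left(13 \right)}} = \frac{-55 + 15011}{- 12 \left(3 - -23\right) + 3 \left(- \frac{41}{28}\right)} = \frac{14956}{- 12 \left(3 + 23\right) - \frac{123}{28}} = \frac{14956}{\left(-12\right) 26 - \frac{123}{28}} = \frac{14956}{-312 - \frac{123}{28}} = \frac{14956}{- \frac{8859}{28}} = 14956 \left(- \frac{28}{8859}\right) = - \frac{418768}{8859}$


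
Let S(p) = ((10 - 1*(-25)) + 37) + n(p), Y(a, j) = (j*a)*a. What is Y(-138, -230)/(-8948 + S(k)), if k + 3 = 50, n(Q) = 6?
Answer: 438012/887 ≈ 493.81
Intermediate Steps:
k = 47 (k = -3 + 50 = 47)
Y(a, j) = j*a² (Y(a, j) = (a*j)*a = j*a²)
S(p) = 78 (S(p) = ((10 - 1*(-25)) + 37) + 6 = ((10 + 25) + 37) + 6 = (35 + 37) + 6 = 72 + 6 = 78)
Y(-138, -230)/(-8948 + S(k)) = (-230*(-138)²)/(-8948 + 78) = -230*19044/(-8870) = -4380120*(-1/8870) = 438012/887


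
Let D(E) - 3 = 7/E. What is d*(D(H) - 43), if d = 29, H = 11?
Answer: -12557/11 ≈ -1141.5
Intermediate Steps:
D(E) = 3 + 7/E
d*(D(H) - 43) = 29*((3 + 7/11) - 43) = 29*(40/11 - 43) = 29*(-433/11) = -12557/11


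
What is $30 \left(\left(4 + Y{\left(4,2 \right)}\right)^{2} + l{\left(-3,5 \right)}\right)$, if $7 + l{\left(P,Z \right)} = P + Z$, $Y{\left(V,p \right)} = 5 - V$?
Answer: $600$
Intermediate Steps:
$l{\left(P,Z \right)} = -7 + P + Z$ ($l{\left(P,Z \right)} = -7 + \left(P + Z\right) = -7 + P + Z$)
$30 \left(\left(4 + Y{\left(4,2 \right)}\right)^{2} + l{\left(-3,5 \right)}\right) = 30 \left(\left(4 + \left(5 - 4\right)\right)^{2} - 5\right) = 30 \left(\left(4 + 1\right)^{2} - 5\right) = 30 \left(5^{2} - 5\right) = 30 \left(25 - 5\right) = 30 \cdot 20 = 600$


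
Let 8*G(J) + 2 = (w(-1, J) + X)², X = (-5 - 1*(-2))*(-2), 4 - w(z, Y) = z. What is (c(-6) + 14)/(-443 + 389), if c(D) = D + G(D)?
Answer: -61/144 ≈ -0.42361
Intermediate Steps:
w(z, Y) = 4 - z
X = 6 (X = (-5 + 2)*(-2) = -3*(-2) = 6)
G(J) = 119/8 (G(J) = -¼ + ((4 - 1*(-1)) + 6)²/8 = -¼ + ((4 + 1) + 6)²/8 = -¼ + (5 + 6)²/8 = -¼ + (⅛)*11² = -¼ + (⅛)*121 = -¼ + 121/8 = 119/8)
c(D) = 119/8 + D (c(D) = D + 119/8 = 119/8 + D)
(c(-6) + 14)/(-443 + 389) = ((119/8 - 6) + 14)/(-443 + 389) = (71/8 + 14)/(-54) = (183/8)*(-1/54) = -61/144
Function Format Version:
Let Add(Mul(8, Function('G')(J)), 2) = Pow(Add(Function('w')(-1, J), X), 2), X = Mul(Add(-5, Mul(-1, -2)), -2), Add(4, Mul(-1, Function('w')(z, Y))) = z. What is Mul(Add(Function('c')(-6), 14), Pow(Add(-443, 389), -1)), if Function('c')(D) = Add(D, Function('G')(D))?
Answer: Rational(-61, 144) ≈ -0.42361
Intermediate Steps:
Function('w')(z, Y) = Add(4, Mul(-1, z))
X = 6 (X = Mul(Add(-5, 2), -2) = Mul(-3, -2) = 6)
Function('G')(J) = Rational(119, 8) (Function('G')(J) = Add(Rational(-1, 4), Mul(Rational(1, 8), Pow(Add(Add(4, Mul(-1, -1)), 6), 2))) = Add(Rational(-1, 4), Mul(Rational(1, 8), Pow(Add(Add(4, 1), 6), 2))) = Add(Rational(-1, 4), Mul(Rational(1, 8), Pow(Add(5, 6), 2))) = Add(Rational(-1, 4), Mul(Rational(1, 8), Pow(11, 2))) = Add(Rational(-1, 4), Mul(Rational(1, 8), 121)) = Add(Rational(-1, 4), Rational(121, 8)) = Rational(119, 8))
Function('c')(D) = Add(Rational(119, 8), D) (Function('c')(D) = Add(D, Rational(119, 8)) = Add(Rational(119, 8), D))
Mul(Add(Function('c')(-6), 14), Pow(Add(-443, 389), -1)) = Mul(Add(Add(Rational(119, 8), -6), 14), Pow(Add(-443, 389), -1)) = Mul(Add(Rational(71, 8), 14), Pow(-54, -1)) = Mul(Rational(183, 8), Rational(-1, 54)) = Rational(-61, 144)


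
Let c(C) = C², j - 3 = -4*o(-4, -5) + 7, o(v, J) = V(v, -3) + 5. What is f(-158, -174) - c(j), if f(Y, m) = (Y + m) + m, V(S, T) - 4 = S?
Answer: -606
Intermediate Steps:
V(S, T) = 4 + S
f(Y, m) = Y + 2*m
o(v, J) = 9 + v (o(v, J) = (4 + v) + 5 = 9 + v)
j = -10 (j = 3 + (-4*(9 - 4) + 7) = 3 + (-4*5 + 7) = 3 + (-20 + 7) = 3 - 13 = -10)
f(-158, -174) - c(j) = (-158 + 2*(-174)) - 1*(-10)² = (-158 - 348) - 1*100 = -506 - 100 = -606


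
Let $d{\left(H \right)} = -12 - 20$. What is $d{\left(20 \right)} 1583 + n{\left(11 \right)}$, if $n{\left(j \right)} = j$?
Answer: $-50645$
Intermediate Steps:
$d{\left(H \right)} = -32$ ($d{\left(H \right)} = -12 - 20 = -32$)
$d{\left(20 \right)} 1583 + n{\left(11 \right)} = \left(-32\right) 1583 + 11 = -50656 + 11 = -50645$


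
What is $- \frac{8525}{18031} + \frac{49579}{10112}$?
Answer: $\frac{807754149}{182329472} \approx 4.4302$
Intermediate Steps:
$- \frac{8525}{18031} + \frac{49579}{10112} = \frac{807754149}{182329472}$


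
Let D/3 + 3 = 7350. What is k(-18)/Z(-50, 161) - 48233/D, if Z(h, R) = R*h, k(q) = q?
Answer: -193939456/88715025 ≈ -2.1861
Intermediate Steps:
D = 22041 (D = -9 + 3*7350 = -9 + 22050 = 22041)
k(-18)/Z(-50, 161) - 48233/D = -18/(161*(-50)) - 48233/22041 = -18/(-8050) - 48233*1/22041 = -18*(-1/8050) - 48233/22041 = 9/4025 - 48233/22041 = -193939456/88715025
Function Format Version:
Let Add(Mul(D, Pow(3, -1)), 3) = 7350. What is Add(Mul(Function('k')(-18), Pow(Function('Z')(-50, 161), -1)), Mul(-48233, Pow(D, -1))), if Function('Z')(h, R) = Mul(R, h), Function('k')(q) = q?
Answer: Rational(-193939456, 88715025) ≈ -2.1861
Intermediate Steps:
D = 22041 (D = Add(-9, Mul(3, 7350)) = Add(-9, 22050) = 22041)
Add(Mul(Function('k')(-18), Pow(Function('Z')(-50, 161), -1)), Mul(-48233, Pow(D, -1))) = Add(Mul(-18, Pow(Mul(161, -50), -1)), Mul(-48233, Pow(22041, -1))) = Add(Mul(-18, Pow(-8050, -1)), Mul(-48233, Rational(1, 22041))) = Add(Mul(-18, Rational(-1, 8050)), Rational(-48233, 22041)) = Add(Rational(9, 4025), Rational(-48233, 22041)) = Rational(-193939456, 88715025)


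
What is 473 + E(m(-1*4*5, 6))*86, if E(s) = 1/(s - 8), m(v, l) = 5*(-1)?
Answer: 6063/13 ≈ 466.38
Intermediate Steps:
m(v, l) = -5
E(s) = 1/(-8 + s)
473 + E(m(-1*4*5, 6))*86 = 473 + 86/(-8 - 5) = 473 + 86/(-13) = 473 - 1/13*86 = 473 - 86/13 = 6063/13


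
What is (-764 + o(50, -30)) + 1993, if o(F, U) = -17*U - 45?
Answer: 1694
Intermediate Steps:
o(F, U) = -45 - 17*U
(-764 + o(50, -30)) + 1993 = (-764 + (-45 - 17*(-30))) + 1993 = (-764 + (-45 + 510)) + 1993 = (-764 + 465) + 1993 = -299 + 1993 = 1694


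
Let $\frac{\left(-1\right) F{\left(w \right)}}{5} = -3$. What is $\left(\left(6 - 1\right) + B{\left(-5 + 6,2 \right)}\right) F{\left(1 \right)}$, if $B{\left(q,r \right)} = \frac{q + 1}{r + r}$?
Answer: $\frac{165}{2} \approx 82.5$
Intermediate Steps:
$F{\left(w \right)} = 15$ ($F{\left(w \right)} = \left(-5\right) \left(-3\right) = 15$)
$B{\left(q,r \right)} = \frac{1 + q}{2 r}$
$\left(\left(6 - 1\right) + B{\left(-5 + 6,2 \right)}\right) F{\left(1 \right)} = \left(\left(6 - 1\right) + \frac{1 + \left(-5 + 6\right)}{2 \cdot 2}\right) 15 = \left(\left(6 - 1\right) + \frac{1}{2} \cdot \frac{1}{2} \left(1 + 1\right)\right) 15 = \left(5 + \frac{1}{2} \cdot \frac{1}{2} \cdot 2\right) 15 = \left(5 + \frac{1}{2}\right) 15 = \frac{11}{2} \cdot 15 = \frac{165}{2}$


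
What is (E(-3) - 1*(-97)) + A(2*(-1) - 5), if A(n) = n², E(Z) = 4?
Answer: 150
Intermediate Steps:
(E(-3) - 1*(-97)) + A(2*(-1) - 5) = (4 - 1*(-97)) + (2*(-1) - 5)² = (4 + 97) + (-2 - 5)² = 101 + (-7)² = 101 + 49 = 150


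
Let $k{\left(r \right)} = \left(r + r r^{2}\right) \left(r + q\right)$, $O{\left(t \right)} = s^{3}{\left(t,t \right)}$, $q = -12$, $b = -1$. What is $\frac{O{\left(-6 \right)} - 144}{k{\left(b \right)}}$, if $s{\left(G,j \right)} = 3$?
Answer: $- \frac{9}{2} \approx -4.5$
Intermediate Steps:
$O{\left(t \right)} = 27$ ($O{\left(t \right)} = 3^{3} = 27$)
$k{\left(r \right)} = \left(-12 + r\right) \left(r + r^{3}\right)$ ($k{\left(r \right)} = \left(r + r r^{2}\right) \left(r - 12\right) = \left(r + r^{3}\right) \left(-12 + r\right) = \left(-12 + r\right) \left(r + r^{3}\right)$)
$\frac{O{\left(-6 \right)} - 144}{k{\left(b \right)}} = \frac{27 - 144}{\left(-1\right) \left(-12 - 1 + \left(-1\right)^{3} - 12 \left(-1\right)^{2}\right)} = - \frac{117}{\left(-1\right) \left(-12 - 1 - 1 - 12\right)} = - \frac{117}{\left(-1\right) \left(-26\right)} = - \frac{117}{26} = \left(-117\right) \frac{1}{26} = - \frac{9}{2}$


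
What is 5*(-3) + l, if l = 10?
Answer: -5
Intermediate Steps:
5*(-3) + l = 5*(-3) + 10 = -15 + 10 = -5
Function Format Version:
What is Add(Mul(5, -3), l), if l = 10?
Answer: -5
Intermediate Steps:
Add(Mul(5, -3), l) = Add(Mul(5, -3), 10) = Add(-15, 10) = -5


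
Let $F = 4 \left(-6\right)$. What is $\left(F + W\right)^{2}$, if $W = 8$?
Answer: $256$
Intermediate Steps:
$F = -24$
$\left(F + W\right)^{2} = \left(-24 + 8\right)^{2} = \left(-16\right)^{2} = 256$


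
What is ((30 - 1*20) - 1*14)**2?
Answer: 16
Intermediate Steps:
((30 - 1*20) - 1*14)**2 = ((30 - 20) - 14)**2 = (10 - 14)**2 = (-4)**2 = 16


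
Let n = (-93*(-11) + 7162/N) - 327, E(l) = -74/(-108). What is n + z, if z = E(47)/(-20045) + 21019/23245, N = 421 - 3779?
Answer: 5870187680385269/8449092460530 ≈ 694.77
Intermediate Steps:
E(l) = 37/54 (E(l) = -74*(-1/108) = 37/54)
N = -3358
n = 1165003/1679 (n = (-93*(-11) + 7162/(-3358)) - 327 = (1023 + 7162*(-1/3358)) - 327 = (1023 - 3581/1679) - 327 = 1714036/1679 - 327 = 1165003/1679 ≈ 693.87)
z = 4550147221/5032217070 (z = (37/54)/(-20045) + 21019/23245 = (37/54)*(-1/20045) + 21019*(1/23245) = -37/1082430 + 21019/23245 = 4550147221/5032217070 ≈ 0.90420)
n + z = 1165003/1679 + 4550147221/5032217070 = 5870187680385269/8449092460530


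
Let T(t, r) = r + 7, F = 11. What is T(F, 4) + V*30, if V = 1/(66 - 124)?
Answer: 304/29 ≈ 10.483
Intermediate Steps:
T(t, r) = 7 + r
V = -1/58 (V = 1/(-58) = -1/58 ≈ -0.017241)
T(F, 4) + V*30 = (7 + 4) - 1/58*30 = 11 - 15/29 = 304/29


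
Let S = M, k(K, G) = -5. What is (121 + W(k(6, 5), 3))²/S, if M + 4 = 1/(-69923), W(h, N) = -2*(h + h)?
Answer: -154459907/31077 ≈ -4970.2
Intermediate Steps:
W(h, N) = -4*h
M = -279693/69923 (M = -4 + 1/(-69923) = -4 - 1/69923 = -279693/69923 ≈ -4.0000)
S = -279693/69923 ≈ -4.0000
(121 + W(k(6, 5), 3))²/S = (121 - 4*(-5))²/(-279693/69923) = (121 + 20)²*(-69923/279693) = 141²*(-69923/279693) = 19881*(-69923/279693) = -154459907/31077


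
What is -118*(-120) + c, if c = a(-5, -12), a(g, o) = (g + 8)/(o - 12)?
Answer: 113279/8 ≈ 14160.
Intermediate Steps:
a(g, o) = (8 + g)/(-12 + o)
c = -1/8 (c = (8 - 5)/(-12 - 12) = 3/(-24) = -1/24*3 = -1/8 ≈ -0.12500)
-118*(-120) + c = -118*(-120) - 1/8 = 14160 - 1/8 = 113279/8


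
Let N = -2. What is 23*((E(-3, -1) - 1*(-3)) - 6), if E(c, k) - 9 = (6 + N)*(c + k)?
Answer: -230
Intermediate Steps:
E(c, k) = 9 + 4*c + 4*k (E(c, k) = 9 + (6 - 2)*(c + k) = 9 + 4*(c + k) = 9 + (4*c + 4*k) = 9 + 4*c + 4*k)
23*((E(-3, -1) - 1*(-3)) - 6) = 23*(((9 + 4*(-3) + 4*(-1)) - 1*(-3)) - 6) = 23*(((9 - 12 - 4) + 3) - 6) = 23*((-7 + 3) - 6) = 23*(-4 - 6) = 23*(-10) = -230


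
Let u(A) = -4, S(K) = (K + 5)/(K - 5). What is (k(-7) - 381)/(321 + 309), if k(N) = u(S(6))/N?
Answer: -2663/4410 ≈ -0.60386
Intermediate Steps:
S(K) = (5 + K)/(-5 + K)
k(N) = -4/N
(k(-7) - 381)/(321 + 309) = (-4/(-7) - 381)/(321 + 309) = (-4*(-1/7) - 381)/630 = (4/7 - 381)*(1/630) = -2663/7*1/630 = -2663/4410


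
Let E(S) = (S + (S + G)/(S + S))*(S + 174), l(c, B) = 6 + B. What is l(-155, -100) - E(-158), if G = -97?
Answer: 191266/79 ≈ 2421.1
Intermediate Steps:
E(S) = (174 + S)*(S + (-97 + S)/(2*S)) (E(S) = (S + (S - 97)/(S + S))*(S + 174) = (S + (-97 + S)/((2*S)))*(174 + S) = (S + (-97 + S)*(1/(2*S)))*(174 + S) = (S + (-97 + S)/(2*S))*(174 + S) = (174 + S)*(S + (-97 + S)/(2*S)))
l(-155, -100) - E(-158) = (6 - 100) - (77/2 + (-158)² - 8439/(-158) + (349/2)*(-158)) = -94 - (77/2 + 24964 - 8439*(-1/158) - 27571) = -94 - (77/2 + 24964 + 8439/158 - 27571) = -94 - 1*(-198692/79) = -94 + 198692/79 = 191266/79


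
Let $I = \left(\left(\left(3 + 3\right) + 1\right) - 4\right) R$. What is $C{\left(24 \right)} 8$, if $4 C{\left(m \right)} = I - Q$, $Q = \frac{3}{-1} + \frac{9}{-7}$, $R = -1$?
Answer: $\frac{18}{7} \approx 2.5714$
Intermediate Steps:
$Q = - \frac{30}{7}$ ($Q = 3 \left(-1\right) + 9 \left(- \frac{1}{7}\right) = -3 - \frac{9}{7} = - \frac{30}{7} \approx -4.2857$)
$I = -3$ ($I = \left(\left(\left(3 + 3\right) + 1\right) - 4\right) \left(-1\right) = \left(\left(6 + 1\right) - 4\right) \left(-1\right) = \left(7 - 4\right) \left(-1\right) = 3 \left(-1\right) = -3$)
$C{\left(m \right)} = \frac{9}{28}$ ($C{\left(m \right)} = \frac{-3 - - \frac{30}{7}}{4} = \frac{-3 + \frac{30}{7}}{4} = \frac{1}{4} \cdot \frac{9}{7} = \frac{9}{28}$)
$C{\left(24 \right)} 8 = \frac{9}{28} \cdot 8 = \frac{18}{7}$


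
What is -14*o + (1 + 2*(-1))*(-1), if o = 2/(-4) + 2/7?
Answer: 4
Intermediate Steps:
o = -3/14 (o = 2*(-1/4) + 2*(1/7) = -1/2 + 2/7 = -3/14 ≈ -0.21429)
-14*o + (1 + 2*(-1))*(-1) = -14*(-3/14) + (1 + 2*(-1))*(-1) = 3 + (1 - 2)*(-1) = 3 - 1*(-1) = 3 + 1 = 4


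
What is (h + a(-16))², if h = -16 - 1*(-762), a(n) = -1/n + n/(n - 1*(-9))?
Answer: 7024954225/12544 ≈ 5.6003e+5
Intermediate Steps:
a(n) = -1/n + n/(9 + n) (a(n) = -1/n + n/(n + 9) = -1/n + n/(9 + n))
h = 746 (h = -16 + 762 = 746)
(h + a(-16))² = (746 + (-9 + (-16)² - 1*(-16))/((-16)*(9 - 16)))² = (746 - 1/16*(-9 + 256 + 16)/(-7))² = (746 - 1/16*(-⅐)*263)² = (746 + 263/112)² = (83815/112)² = 7024954225/12544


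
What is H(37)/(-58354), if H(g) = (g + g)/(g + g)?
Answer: -1/58354 ≈ -1.7137e-5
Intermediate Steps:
H(g) = 1 (H(g) = (2*g)/((2*g)) = (2*g)*(1/(2*g)) = 1)
H(37)/(-58354) = 1/(-58354) = 1*(-1/58354) = -1/58354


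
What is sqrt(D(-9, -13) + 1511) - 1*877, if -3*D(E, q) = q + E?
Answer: -877 + sqrt(13665)/3 ≈ -838.03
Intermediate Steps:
D(E, q) = -E/3 - q/3 (D(E, q) = -(q + E)/3 = -(E + q)/3 = -E/3 - q/3)
sqrt(D(-9, -13) + 1511) - 1*877 = sqrt((-1/3*(-9) - 1/3*(-13)) + 1511) - 1*877 = sqrt((3 + 13/3) + 1511) - 877 = sqrt(22/3 + 1511) - 877 = sqrt(4555/3) - 877 = sqrt(13665)/3 - 877 = -877 + sqrt(13665)/3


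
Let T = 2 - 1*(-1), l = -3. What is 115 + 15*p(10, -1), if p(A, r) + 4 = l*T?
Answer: -80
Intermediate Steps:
T = 3 (T = 2 + 1 = 3)
p(A, r) = -13 (p(A, r) = -4 - 3*3 = -4 - 9 = -13)
115 + 15*p(10, -1) = 115 + 15*(-13) = 115 - 195 = -80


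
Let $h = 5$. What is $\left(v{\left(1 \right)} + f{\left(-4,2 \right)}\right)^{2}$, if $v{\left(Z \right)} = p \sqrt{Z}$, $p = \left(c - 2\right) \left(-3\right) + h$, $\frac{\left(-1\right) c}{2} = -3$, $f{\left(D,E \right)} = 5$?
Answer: $4$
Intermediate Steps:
$c = 6$ ($c = \left(-2\right) \left(-3\right) = 6$)
$p = -7$ ($p = \left(6 - 2\right) \left(-3\right) + 5 = 4 \left(-3\right) + 5 = -12 + 5 = -7$)
$v{\left(Z \right)} = - 7 \sqrt{Z}$
$\left(v{\left(1 \right)} + f{\left(-4,2 \right)}\right)^{2} = \left(- 7 \sqrt{1} + 5\right)^{2} = \left(\left(-7\right) 1 + 5\right)^{2} = \left(-7 + 5\right)^{2} = \left(-2\right)^{2} = 4$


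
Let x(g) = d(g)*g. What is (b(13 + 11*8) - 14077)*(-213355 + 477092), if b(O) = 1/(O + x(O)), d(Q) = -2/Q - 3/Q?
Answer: -356411808167/96 ≈ -3.7126e+9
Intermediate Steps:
d(Q) = -5/Q
x(g) = -5 (x(g) = (-5/g)*g = -5)
b(O) = 1/(-5 + O) (b(O) = 1/(O - 5) = 1/(-5 + O))
(b(13 + 11*8) - 14077)*(-213355 + 477092) = (1/(-5 + (13 + 11*8)) - 14077)*(-213355 + 477092) = (1/(-5 + (13 + 88)) - 14077)*263737 = (1/(-5 + 101) - 14077)*263737 = (1/96 - 14077)*263737 = -1351391/96*263737 = -356411808167/96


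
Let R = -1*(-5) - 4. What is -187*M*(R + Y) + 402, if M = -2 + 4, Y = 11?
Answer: -4086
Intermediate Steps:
M = 2
R = 1 (R = 5 - 4 = 1)
-187*M*(R + Y) + 402 = -374*(1 + 11) + 402 = -374*12 + 402 = -187*24 + 402 = -4488 + 402 = -4086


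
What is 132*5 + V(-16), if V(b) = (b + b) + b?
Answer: 612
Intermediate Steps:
V(b) = 3*b (V(b) = 2*b + b = 3*b)
132*5 + V(-16) = 132*5 + 3*(-16) = 660 - 48 = 612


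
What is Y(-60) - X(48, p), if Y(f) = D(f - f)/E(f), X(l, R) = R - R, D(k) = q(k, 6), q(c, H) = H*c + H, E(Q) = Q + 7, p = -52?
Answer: -6/53 ≈ -0.11321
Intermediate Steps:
E(Q) = 7 + Q
q(c, H) = H + H*c
D(k) = 6 + 6*k (D(k) = 6*(1 + k) = 6 + 6*k)
X(l, R) = 0
Y(f) = 6/(7 + f) (Y(f) = (6 + 6*(f - f))/(7 + f) = (6 + 6*0)/(7 + f) = (6 + 0)/(7 + f) = 6/(7 + f))
Y(-60) - X(48, p) = 6/(7 - 60) - 1*0 = 6/(-53) + 0 = 6*(-1/53) + 0 = -6/53 + 0 = -6/53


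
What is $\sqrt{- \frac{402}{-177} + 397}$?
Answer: $\frac{\sqrt{1389863}}{59} \approx 19.982$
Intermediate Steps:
$\sqrt{- \frac{402}{-177} + 397} = \sqrt{\left(-402\right) \left(- \frac{1}{177}\right) + 397} = \sqrt{\frac{134}{59} + 397} = \sqrt{\frac{23557}{59}} = \frac{\sqrt{1389863}}{59}$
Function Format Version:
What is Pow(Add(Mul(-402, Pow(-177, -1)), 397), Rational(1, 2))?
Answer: Mul(Rational(1, 59), Pow(1389863, Rational(1, 2))) ≈ 19.982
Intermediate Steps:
Pow(Add(Mul(-402, Pow(-177, -1)), 397), Rational(1, 2)) = Pow(Add(Mul(-402, Rational(-1, 177)), 397), Rational(1, 2)) = Pow(Add(Rational(134, 59), 397), Rational(1, 2)) = Pow(Rational(23557, 59), Rational(1, 2)) = Mul(Rational(1, 59), Pow(1389863, Rational(1, 2)))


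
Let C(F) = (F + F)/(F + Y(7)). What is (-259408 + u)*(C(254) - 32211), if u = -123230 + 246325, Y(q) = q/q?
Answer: 1119579153961/255 ≈ 4.3905e+9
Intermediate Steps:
Y(q) = 1
u = 123095
C(F) = 2*F/(1 + F) (C(F) = (F + F)/(F + 1) = (2*F)/(1 + F) = 2*F/(1 + F))
(-259408 + u)*(C(254) - 32211) = (-259408 + 123095)*(2*254/(1 + 254) - 32211) = -136313*(2*254/255 - 32211) = -136313*(2*254*(1/255) - 32211) = -136313*(508/255 - 32211) = -136313*(-8213297/255) = 1119579153961/255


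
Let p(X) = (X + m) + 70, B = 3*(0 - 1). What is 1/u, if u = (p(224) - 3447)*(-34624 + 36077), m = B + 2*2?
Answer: -1/4579856 ≈ -2.1835e-7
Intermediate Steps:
B = -3 (B = 3*(-1) = -3)
m = 1 (m = -3 + 2*2 = -3 + 4 = 1)
p(X) = 71 + X (p(X) = (X + 1) + 70 = (1 + X) + 70 = 71 + X)
u = -4579856 (u = ((71 + 224) - 3447)*(-34624 + 36077) = (295 - 3447)*1453 = -3152*1453 = -4579856)
1/u = 1/(-4579856) = -1/4579856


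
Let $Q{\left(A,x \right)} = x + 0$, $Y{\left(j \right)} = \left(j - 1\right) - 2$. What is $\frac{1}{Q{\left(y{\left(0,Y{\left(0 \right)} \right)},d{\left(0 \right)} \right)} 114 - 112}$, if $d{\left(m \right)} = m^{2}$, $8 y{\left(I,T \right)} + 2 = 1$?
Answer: $- \frac{1}{112} \approx -0.0089286$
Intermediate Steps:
$Y{\left(j \right)} = -3 + j$ ($Y{\left(j \right)} = \left(-1 + j\right) - 2 = -3 + j$)
$y{\left(I,T \right)} = - \frac{1}{8}$ ($y{\left(I,T \right)} = - \frac{1}{4} + \frac{1}{8} \cdot 1 = - \frac{1}{4} + \frac{1}{8} = - \frac{1}{8}$)
$Q{\left(A,x \right)} = x$
$\frac{1}{Q{\left(y{\left(0,Y{\left(0 \right)} \right)},d{\left(0 \right)} \right)} 114 - 112} = \frac{1}{0^{2} \cdot 114 - 112} = \frac{1}{0 \cdot 114 - 112} = \frac{1}{0 - 112} = \frac{1}{-112} = - \frac{1}{112}$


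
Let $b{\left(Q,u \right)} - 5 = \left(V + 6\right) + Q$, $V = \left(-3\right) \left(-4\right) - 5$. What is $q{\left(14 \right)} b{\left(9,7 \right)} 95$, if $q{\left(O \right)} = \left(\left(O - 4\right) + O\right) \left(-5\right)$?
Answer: $-307800$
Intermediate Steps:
$V = 7$ ($V = 12 - 5 = 7$)
$b{\left(Q,u \right)} = 18 + Q$ ($b{\left(Q,u \right)} = 5 + \left(\left(7 + 6\right) + Q\right) = 5 + \left(13 + Q\right) = 18 + Q$)
$q{\left(O \right)} = 20 - 10 O$ ($q{\left(O \right)} = \left(\left(-4 + O\right) + O\right) \left(-5\right) = \left(-4 + 2 O\right) \left(-5\right) = 20 - 10 O$)
$q{\left(14 \right)} b{\left(9,7 \right)} 95 = \left(20 - 140\right) \left(18 + 9\right) 95 = \left(20 - 140\right) 27 \cdot 95 = \left(-120\right) 27 \cdot 95 = \left(-3240\right) 95 = -307800$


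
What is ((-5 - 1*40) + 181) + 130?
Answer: 266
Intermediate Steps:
((-5 - 1*40) + 181) + 130 = ((-5 - 40) + 181) + 130 = (-45 + 181) + 130 = 136 + 130 = 266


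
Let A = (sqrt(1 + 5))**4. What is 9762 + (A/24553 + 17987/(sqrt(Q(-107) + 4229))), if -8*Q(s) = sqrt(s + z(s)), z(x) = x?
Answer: 239686422/24553 + 35974*sqrt(2)/sqrt(33832 - I*sqrt(214)) ≈ 10039.0 + 0.059798*I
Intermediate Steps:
A = 36 (A = (sqrt(6))**4 = 36)
Q(s) = -sqrt(2)*sqrt(s)/8 (Q(s) = -sqrt(s + s)/8 = -sqrt(2)*sqrt(s)/8)
9762 + (A/24553 + 17987/(sqrt(Q(-107) + 4229))) = 9762 + (36/24553 + 17987/(sqrt(-sqrt(2)*sqrt(-107)/8 + 4229))) = 9762 + (36*(1/24553) + 17987/(sqrt(-sqrt(2)*I*sqrt(107)/8 + 4229))) = 9762 + (36/24553 + 17987/(sqrt(-I*sqrt(214)/8 + 4229))) = 9762 + (36/24553 + 17987/(sqrt(4229 - I*sqrt(214)/8))) = 9762 + (36/24553 + 17987/sqrt(4229 - I*sqrt(214)/8)) = 239686422/24553 + 17987/sqrt(4229 - I*sqrt(214)/8)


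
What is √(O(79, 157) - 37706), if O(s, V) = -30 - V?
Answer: I*√37893 ≈ 194.66*I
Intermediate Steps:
√(O(79, 157) - 37706) = √((-30 - 1*157) - 37706) = √((-30 - 157) - 37706) = √(-187 - 37706) = √(-37893) = I*√37893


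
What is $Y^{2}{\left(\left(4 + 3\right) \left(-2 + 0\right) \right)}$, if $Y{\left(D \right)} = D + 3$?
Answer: $121$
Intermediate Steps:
$Y{\left(D \right)} = 3 + D$
$Y^{2}{\left(\left(4 + 3\right) \left(-2 + 0\right) \right)} = \left(3 + \left(4 + 3\right) \left(-2 + 0\right)\right)^{2} = \left(3 + 7 \left(-2\right)\right)^{2} = \left(3 - 14\right)^{2} = \left(-11\right)^{2} = 121$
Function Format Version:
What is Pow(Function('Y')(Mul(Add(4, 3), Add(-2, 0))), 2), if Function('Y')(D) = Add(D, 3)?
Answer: 121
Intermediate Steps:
Function('Y')(D) = Add(3, D)
Pow(Function('Y')(Mul(Add(4, 3), Add(-2, 0))), 2) = Pow(Add(3, Mul(Add(4, 3), Add(-2, 0))), 2) = Pow(Add(3, Mul(7, -2)), 2) = Pow(Add(3, -14), 2) = Pow(-11, 2) = 121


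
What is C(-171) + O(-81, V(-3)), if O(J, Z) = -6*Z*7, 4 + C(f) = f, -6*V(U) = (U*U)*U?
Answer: -364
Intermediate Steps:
V(U) = -U**3/6 (V(U) = -U*U*U/6 = -U**2*U/6 = -U**3/6)
C(f) = -4 + f
O(J, Z) = -42*Z
C(-171) + O(-81, V(-3)) = (-4 - 171) - (-7)*(-3)**3 = -175 - (-7)*(-27) = -175 - 42*9/2 = -175 - 189 = -364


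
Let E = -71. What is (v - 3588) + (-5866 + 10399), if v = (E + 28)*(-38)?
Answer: 2579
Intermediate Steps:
v = 1634 (v = (-71 + 28)*(-38) = -43*(-38) = 1634)
(v - 3588) + (-5866 + 10399) = (1634 - 3588) + (-5866 + 10399) = -1954 + 4533 = 2579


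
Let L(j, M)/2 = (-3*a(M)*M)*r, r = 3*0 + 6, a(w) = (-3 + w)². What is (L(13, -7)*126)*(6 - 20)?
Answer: -44452800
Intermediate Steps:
r = 6 (r = 0 + 6 = 6)
L(j, M) = -36*M*(-3 + M)² (L(j, M) = 2*(-3*(-3 + M)²*M*6) = 2*(-3*M*(-3 + M)²*6) = 2*(-18*M*(-3 + M)²) = -36*M*(-3 + M)²)
(L(13, -7)*126)*(6 - 20) = (-36*(-7)*(-3 - 7)²*126)*(6 - 20) = (-36*(-7)*(-10)²*126)*(-14) = (-36*(-7)*100*126)*(-14) = (25200*126)*(-14) = 3175200*(-14) = -44452800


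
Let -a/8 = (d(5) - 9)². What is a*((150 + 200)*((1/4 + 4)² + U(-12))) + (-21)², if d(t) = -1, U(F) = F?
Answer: -1697059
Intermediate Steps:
a = -800 (a = -8*(-1 - 9)² = -8*(-10)² = -8*100 = -800)
a*((150 + 200)*((1/4 + 4)² + U(-12))) + (-21)² = -800*(150 + 200)*((1/4 + 4)² - 12) + (-21)² = -280000*((¼ + 4)² - 12) + 441 = -280000*((17/4)² - 12) + 441 = -280000*(289/16 - 12) + 441 = -280000*97/16 + 441 = -800*16975/8 + 441 = -1697500 + 441 = -1697059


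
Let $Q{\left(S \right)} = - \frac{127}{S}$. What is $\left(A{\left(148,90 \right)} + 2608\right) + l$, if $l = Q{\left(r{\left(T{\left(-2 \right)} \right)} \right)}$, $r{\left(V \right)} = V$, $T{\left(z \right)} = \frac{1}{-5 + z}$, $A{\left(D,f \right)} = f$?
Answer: $3587$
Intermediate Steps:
$l = 889$ ($l = - \frac{127}{\frac{1}{-5 - 2}} = - \frac{127}{\frac{1}{-7}} = - \frac{127}{- \frac{1}{7}} = \left(-127\right) \left(-7\right) = 889$)
$\left(A{\left(148,90 \right)} + 2608\right) + l = \left(90 + 2608\right) + 889 = 2698 + 889 = 3587$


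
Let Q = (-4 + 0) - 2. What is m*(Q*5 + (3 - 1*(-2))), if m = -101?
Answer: 2525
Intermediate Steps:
Q = -6 (Q = -4 - 2 = -6)
m*(Q*5 + (3 - 1*(-2))) = -101*(-6*5 + (3 - 1*(-2))) = -101*(-30 + (3 + 2)) = -101*(-30 + 5) = -101*(-25) = 2525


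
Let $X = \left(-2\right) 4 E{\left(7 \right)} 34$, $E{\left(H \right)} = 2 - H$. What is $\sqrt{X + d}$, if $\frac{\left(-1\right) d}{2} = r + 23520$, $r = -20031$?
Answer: $53 i \sqrt{2} \approx 74.953 i$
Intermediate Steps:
$d = -6978$ ($d = - 2 \left(-20031 + 23520\right) = \left(-2\right) 3489 = -6978$)
$X = 1360$ ($X = \left(-2\right) 4 \left(2 - 7\right) 34 = - 8 \left(2 - 7\right) 34 = \left(-8\right) \left(-5\right) 34 = 40 \cdot 34 = 1360$)
$\sqrt{X + d} = \sqrt{1360 - 6978} = \sqrt{-5618} = 53 i \sqrt{2}$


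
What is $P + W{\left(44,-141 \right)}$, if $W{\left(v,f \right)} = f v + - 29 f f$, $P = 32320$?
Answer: $-550433$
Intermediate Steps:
$W{\left(v,f \right)} = - 29 f^{2} + f v$ ($W{\left(v,f \right)} = f v - 29 f^{2} = - 29 f^{2} + f v$)
$P + W{\left(44,-141 \right)} = 32320 - 141 \left(44 - -4089\right) = 32320 - 141 \left(44 + 4089\right) = 32320 - 582753 = -550433$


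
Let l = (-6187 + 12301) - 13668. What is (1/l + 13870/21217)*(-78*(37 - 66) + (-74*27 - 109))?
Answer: 16236678265/160273218 ≈ 101.31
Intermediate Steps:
l = -7554 (l = 6114 - 13668 = -7554)
(1/l + 13870/21217)*(-78*(37 - 66) + (-74*27 - 109)) = (1/(-7554) + 13870/21217)*(-78*(37 - 66) + (-74*27 - 109)) = (-1/7554 + 13870*(1/21217))*(-78*(-29) + (-1998 - 109)) = (-1/7554 + 13870/21217)*(2262 - 2107) = (104752763/160273218)*155 = 16236678265/160273218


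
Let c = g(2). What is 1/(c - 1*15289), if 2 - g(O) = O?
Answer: -1/15289 ≈ -6.5407e-5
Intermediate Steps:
g(O) = 2 - O
c = 0 (c = 2 - 1*2 = 2 - 2 = 0)
1/(c - 1*15289) = 1/(0 - 1*15289) = 1/(0 - 15289) = 1/(-15289) = -1/15289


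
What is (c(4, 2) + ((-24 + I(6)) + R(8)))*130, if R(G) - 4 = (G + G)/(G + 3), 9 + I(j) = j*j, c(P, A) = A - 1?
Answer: 13520/11 ≈ 1229.1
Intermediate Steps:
c(P, A) = -1 + A
I(j) = -9 + j² (I(j) = -9 + j*j = -9 + j²)
R(G) = 4 + 2*G/(3 + G) (R(G) = 4 + (G + G)/(G + 3) = 4 + (2*G)/(3 + G) = 4 + 2*G/(3 + G))
(c(4, 2) + ((-24 + I(6)) + R(8)))*130 = ((-1 + 2) + ((-24 + (-9 + 6²)) + 6*(2 + 8)/(3 + 8)))*130 = (1 + ((-24 + (-9 + 36)) + 6*10/11))*130 = (1 + ((-24 + 27) + 6*(1/11)*10))*130 = (1 + (3 + 60/11))*130 = (1 + 93/11)*130 = (104/11)*130 = 13520/11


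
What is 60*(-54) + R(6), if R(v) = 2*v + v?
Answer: -3222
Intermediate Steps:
R(v) = 3*v
60*(-54) + R(6) = 60*(-54) + 3*6 = -3240 + 18 = -3222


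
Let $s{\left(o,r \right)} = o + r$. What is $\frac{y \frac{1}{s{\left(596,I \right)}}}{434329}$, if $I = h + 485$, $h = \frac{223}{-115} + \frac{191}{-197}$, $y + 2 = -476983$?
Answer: $- \frac{10806095175}{10608120554311} \approx -0.0010187$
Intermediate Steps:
$y = -476985$ ($y = -2 - 476983 = -476985$)
$h = - \frac{65896}{22655}$ ($h = 223 \left(- \frac{1}{115}\right) + 191 \left(- \frac{1}{197}\right) = - \frac{223}{115} - \frac{191}{197} = - \frac{65896}{22655} \approx -2.9087$)
$I = \frac{10921779}{22655}$ ($I = - \frac{65896}{22655} + 485 = \frac{10921779}{22655} \approx 482.09$)
$\frac{y \frac{1}{s{\left(596,I \right)}}}{434329} = \frac{\left(-476985\right) \frac{1}{596 + \frac{10921779}{22655}}}{434329} = - \frac{476985}{\frac{24424159}{22655}} \cdot \frac{1}{434329} = \left(-476985\right) \frac{22655}{24424159} \cdot \frac{1}{434329} = \left(- \frac{10806095175}{24424159}\right) \frac{1}{434329} = - \frac{10806095175}{10608120554311}$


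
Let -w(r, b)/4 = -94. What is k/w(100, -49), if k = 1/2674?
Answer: 1/1005424 ≈ 9.9461e-7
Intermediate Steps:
w(r, b) = 376 (w(r, b) = -4*(-94) = 376)
k = 1/2674 ≈ 0.00037397
k/w(100, -49) = (1/2674)/376 = (1/2674)*(1/376) = 1/1005424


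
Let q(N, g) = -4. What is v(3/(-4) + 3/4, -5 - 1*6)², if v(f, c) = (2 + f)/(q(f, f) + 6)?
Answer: 1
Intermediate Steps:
v(f, c) = 1 + f/2 (v(f, c) = (2 + f)/(-4 + 6) = (2 + f)/2 = (2 + f)*(½) = 1 + f/2)
v(3/(-4) + 3/4, -5 - 1*6)² = (1 + (3/(-4) + 3/4)/2)² = (1 + (3*(-¼) + 3*(¼))/2)² = (1 + (-¾ + ¾)/2)² = (1 + (½)*0)² = (1 + 0)² = 1² = 1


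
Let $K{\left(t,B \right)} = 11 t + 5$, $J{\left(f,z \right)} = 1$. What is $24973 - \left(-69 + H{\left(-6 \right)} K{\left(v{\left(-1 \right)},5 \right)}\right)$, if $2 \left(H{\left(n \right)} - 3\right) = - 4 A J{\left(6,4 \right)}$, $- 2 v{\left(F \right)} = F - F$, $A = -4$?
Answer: $24987$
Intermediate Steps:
$v{\left(F \right)} = 0$ ($v{\left(F \right)} = - \frac{F - F}{2} = \left(- \frac{1}{2}\right) 0 = 0$)
$K{\left(t,B \right)} = 5 + 11 t$
$H{\left(n \right)} = 11$ ($H{\left(n \right)} = 3 + \frac{\left(-4\right) \left(-4\right) 1}{2} = 3 + \frac{16 \cdot 1}{2} = 3 + \frac{1}{2} \cdot 16 = 3 + 8 = 11$)
$24973 - \left(-69 + H{\left(-6 \right)} K{\left(v{\left(-1 \right)},5 \right)}\right) = 24973 - \left(-69 + 11 \left(5 + 11 \cdot 0\right)\right) = 24973 - \left(-69 + 11 \left(5 + 0\right)\right) = 24973 - \left(-69 + 11 \cdot 5\right) = 24973 - \left(-69 + 55\right) = 24973 - -14 = 24973 + 14 = 24987$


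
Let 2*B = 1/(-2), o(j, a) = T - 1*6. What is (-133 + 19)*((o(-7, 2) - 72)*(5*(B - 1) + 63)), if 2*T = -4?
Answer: 517560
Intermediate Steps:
T = -2 (T = (1/2)*(-4) = -2)
o(j, a) = -8 (o(j, a) = -2 - 1*6 = -2 - 6 = -8)
B = -1/4 (B = (1/2)/(-2) = (1/2)*(-1/2) = -1/4 ≈ -0.25000)
(-133 + 19)*((o(-7, 2) - 72)*(5*(B - 1) + 63)) = (-133 + 19)*((-8 - 72)*(5*(-1/4 - 1) + 63)) = -(-9120)*(5*(-5/4) + 63) = -(-9120)*(-25/4 + 63) = -(-9120)*227/4 = -114*(-4540) = 517560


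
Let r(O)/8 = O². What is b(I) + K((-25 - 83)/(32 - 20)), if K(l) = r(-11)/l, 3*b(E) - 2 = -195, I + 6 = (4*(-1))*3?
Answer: -1547/9 ≈ -171.89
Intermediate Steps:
r(O) = 8*O²
I = -18 (I = -6 + (4*(-1))*3 = -6 - 4*3 = -6 - 12 = -18)
b(E) = -193/3 (b(E) = ⅔ + (⅓)*(-195) = ⅔ - 65 = -193/3)
K(l) = 968/l (K(l) = (8*(-11)²)/l = (8*121)/l = 968/l)
b(I) + K((-25 - 83)/(32 - 20)) = -193/3 + 968/(((-25 - 83)/(32 - 20))) = -193/3 + 968/((-108/12)) = -193/3 + 968/((-108*1/12)) = -193/3 + 968/(-9) = -193/3 + 968*(-⅑) = -193/3 - 968/9 = -1547/9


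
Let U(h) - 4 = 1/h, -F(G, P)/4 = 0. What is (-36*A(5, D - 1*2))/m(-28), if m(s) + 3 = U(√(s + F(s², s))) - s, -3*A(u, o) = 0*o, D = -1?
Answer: 0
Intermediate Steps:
F(G, P) = 0 (F(G, P) = -4*0 = 0)
A(u, o) = 0 (A(u, o) = -0*o = -⅓*0 = 0)
U(h) = 4 + 1/h
m(s) = 1 + s^(-½) - s (m(s) = -3 + ((4 + 1/(√(s + 0))) - s) = -3 + ((4 + 1/(√s)) - s) = -3 + ((4 + s^(-½)) - s) = -3 + (4 + s^(-½) - s) = 1 + s^(-½) - s)
(-36*A(5, D - 1*2))/m(-28) = (-36*0)/(1 + (-28)^(-½) - 1*(-28)) = 0/(1 - I*√7/14 + 28) = 0/(29 - I*√7/14) = 0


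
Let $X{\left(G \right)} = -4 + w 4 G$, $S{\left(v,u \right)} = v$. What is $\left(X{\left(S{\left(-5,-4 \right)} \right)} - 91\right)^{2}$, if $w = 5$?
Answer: $38025$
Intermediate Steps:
$X{\left(G \right)} = -4 + 20 G$ ($X{\left(G \right)} = -4 + 5 \cdot 4 G = -4 + 20 G$)
$\left(X{\left(S{\left(-5,-4 \right)} \right)} - 91\right)^{2} = \left(\left(-4 + 20 \left(-5\right)\right) - 91\right)^{2} = \left(\left(-4 - 100\right) - 91\right)^{2} = \left(-104 - 91\right)^{2} = \left(-195\right)^{2} = 38025$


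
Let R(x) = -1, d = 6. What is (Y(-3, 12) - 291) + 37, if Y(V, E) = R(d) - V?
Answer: -252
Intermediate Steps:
Y(V, E) = -1 - V
(Y(-3, 12) - 291) + 37 = ((-1 - 1*(-3)) - 291) + 37 = ((-1 + 3) - 291) + 37 = (2 - 291) + 37 = -289 + 37 = -252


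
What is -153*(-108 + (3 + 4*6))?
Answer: 12393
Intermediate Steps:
-153*(-108 + (3 + 4*6)) = -153*(-108 + (3 + 24)) = -153*(-108 + 27) = -153*(-81) = 12393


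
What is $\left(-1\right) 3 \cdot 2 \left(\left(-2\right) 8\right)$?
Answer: $96$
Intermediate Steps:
$\left(-1\right) 3 \cdot 2 \left(\left(-2\right) 8\right) = \left(-3\right) 2 \left(-16\right) = \left(-6\right) \left(-16\right) = 96$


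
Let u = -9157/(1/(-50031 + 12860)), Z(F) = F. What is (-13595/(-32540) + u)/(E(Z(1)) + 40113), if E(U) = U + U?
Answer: 443031901399/52213684 ≈ 8485.0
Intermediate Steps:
E(U) = 2*U
u = 340374847 (u = -9157/(1/(-37171)) = -9157/(-1/37171) = -9157*(-37171) = 340374847)
(-13595/(-32540) + u)/(E(Z(1)) + 40113) = (-13595/(-32540) + 340374847)/(2*1 + 40113) = (-13595*(-1/32540) + 340374847)/(2 + 40113) = (2719/6508 + 340374847)/40115 = (2215159506995/6508)*(1/40115) = 443031901399/52213684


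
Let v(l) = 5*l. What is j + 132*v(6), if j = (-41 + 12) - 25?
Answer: 3906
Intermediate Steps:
j = -54 (j = -29 - 25 = -54)
j + 132*v(6) = -54 + 132*(5*6) = -54 + 132*30 = -54 + 3960 = 3906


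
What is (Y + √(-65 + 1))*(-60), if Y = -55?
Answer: 3300 - 480*I ≈ 3300.0 - 480.0*I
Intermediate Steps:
(Y + √(-65 + 1))*(-60) = (-55 + √(-65 + 1))*(-60) = (-55 + √(-64))*(-60) = (-55 + 8*I)*(-60) = 3300 - 480*I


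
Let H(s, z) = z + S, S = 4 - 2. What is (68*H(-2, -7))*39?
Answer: -13260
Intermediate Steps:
S = 2
H(s, z) = 2 + z (H(s, z) = z + 2 = 2 + z)
(68*H(-2, -7))*39 = (68*(2 - 7))*39 = (68*(-5))*39 = -340*39 = -13260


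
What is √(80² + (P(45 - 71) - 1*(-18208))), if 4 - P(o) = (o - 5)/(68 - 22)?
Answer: √52080418/46 ≈ 156.88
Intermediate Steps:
P(o) = 189/46 - o/46 (P(o) = 4 - (o - 5)/(68 - 22) = 4 - (-5 + o)/46 = 4 - (-5/46 + o/46) = 4 + (5/46 - o/46) = 189/46 - o/46)
√(80² + (P(45 - 71) - 1*(-18208))) = √(80² + ((189/46 - (45 - 71)/46) - 1*(-18208))) = √(6400 + ((189/46 - 1/46*(-26)) + 18208)) = √(6400 + ((189/46 + 13/23) + 18208)) = √(6400 + (215/46 + 18208)) = √(6400 + 837783/46) = √(1132183/46) = √52080418/46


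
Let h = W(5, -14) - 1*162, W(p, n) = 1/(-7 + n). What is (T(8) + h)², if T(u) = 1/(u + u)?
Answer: 2962298329/112896 ≈ 26239.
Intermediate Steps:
T(u) = 1/(2*u)
h = -3403/21 (h = 1/(-7 - 14) - 1*162 = 1/(-21) - 162 = -1/21 - 162 = -3403/21 ≈ -162.05)
(T(8) + h)² = ((½)/8 - 3403/21)² = ((½)*(⅛) - 3403/21)² = (1/16 - 3403/21)² = (-54427/336)² = 2962298329/112896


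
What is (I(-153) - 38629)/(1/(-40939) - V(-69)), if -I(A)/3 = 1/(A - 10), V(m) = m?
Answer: -128886698018/230220385 ≈ -559.84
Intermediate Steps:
I(A) = -3/(-10 + A) (I(A) = -3/(A - 10) = -3/(-10 + A))
(I(-153) - 38629)/(1/(-40939) - V(-69)) = (-3/(-10 - 153) - 38629)/(1/(-40939) - 1*(-69)) = (-3/(-163) - 38629)/(-1/40939 + 69) = (-3*(-1/163) - 38629)/(2824790/40939) = (3/163 - 38629)*(40939/2824790) = -6296524/163*40939/2824790 = -128886698018/230220385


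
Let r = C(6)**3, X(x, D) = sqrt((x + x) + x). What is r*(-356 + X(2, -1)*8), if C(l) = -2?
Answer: 2848 - 64*sqrt(6) ≈ 2691.2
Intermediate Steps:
X(x, D) = sqrt(3)*sqrt(x) (X(x, D) = sqrt(2*x + x) = sqrt(3*x) = sqrt(3)*sqrt(x))
r = -8 (r = (-2)**3 = -8)
r*(-356 + X(2, -1)*8) = -8*(-356 + (sqrt(3)*sqrt(2))*8) = -8*(-356 + sqrt(6)*8) = -8*(-356 + 8*sqrt(6)) = 2848 - 64*sqrt(6)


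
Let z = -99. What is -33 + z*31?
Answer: -3102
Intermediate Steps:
-33 + z*31 = -33 - 99*31 = -33 - 3069 = -3102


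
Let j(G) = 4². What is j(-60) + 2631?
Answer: 2647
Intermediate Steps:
j(G) = 16
j(-60) + 2631 = 16 + 2631 = 2647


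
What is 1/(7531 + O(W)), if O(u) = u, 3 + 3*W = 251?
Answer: 3/22841 ≈ 0.00013134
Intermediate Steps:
W = 248/3 (W = -1 + (⅓)*251 = -1 + 251/3 = 248/3 ≈ 82.667)
1/(7531 + O(W)) = 1/(7531 + 248/3) = 1/(22841/3) = 3/22841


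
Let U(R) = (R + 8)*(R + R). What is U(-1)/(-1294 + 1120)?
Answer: 7/87 ≈ 0.080460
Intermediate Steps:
U(R) = 2*R*(8 + R) (U(R) = (8 + R)*(2*R) = 2*R*(8 + R))
U(-1)/(-1294 + 1120) = (2*(-1)*(8 - 1))/(-1294 + 1120) = (2*(-1)*7)/(-174) = -14*(-1/174) = 7/87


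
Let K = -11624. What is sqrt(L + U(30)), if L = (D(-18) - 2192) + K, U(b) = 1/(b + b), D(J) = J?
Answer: I*sqrt(12450585)/30 ≈ 117.62*I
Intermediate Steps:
U(b) = 1/(2*b)
L = -13834 (L = (-18 - 2192) - 11624 = -2210 - 11624 = -13834)
sqrt(L + U(30)) = sqrt(-13834 + (1/2)/30) = sqrt(-13834 + (1/2)*(1/30)) = sqrt(-13834 + 1/60) = sqrt(-830039/60) = I*sqrt(12450585)/30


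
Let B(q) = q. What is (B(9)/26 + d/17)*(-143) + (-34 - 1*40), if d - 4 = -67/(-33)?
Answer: -17771/102 ≈ -174.23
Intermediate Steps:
d = 199/33 (d = 4 - 67/(-33) = 4 - 67*(-1/33) = 4 + 67/33 = 199/33 ≈ 6.0303)
(B(9)/26 + d/17)*(-143) + (-34 - 1*40) = (9/26 + (199/33)/17)*(-143) + (-34 - 1*40) = (9*(1/26) + (199/33)*(1/17))*(-143) + (-34 - 40) = (9/26 + 199/561)*(-143) - 74 = (10223/14586)*(-143) - 74 = -10223/102 - 74 = -17771/102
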